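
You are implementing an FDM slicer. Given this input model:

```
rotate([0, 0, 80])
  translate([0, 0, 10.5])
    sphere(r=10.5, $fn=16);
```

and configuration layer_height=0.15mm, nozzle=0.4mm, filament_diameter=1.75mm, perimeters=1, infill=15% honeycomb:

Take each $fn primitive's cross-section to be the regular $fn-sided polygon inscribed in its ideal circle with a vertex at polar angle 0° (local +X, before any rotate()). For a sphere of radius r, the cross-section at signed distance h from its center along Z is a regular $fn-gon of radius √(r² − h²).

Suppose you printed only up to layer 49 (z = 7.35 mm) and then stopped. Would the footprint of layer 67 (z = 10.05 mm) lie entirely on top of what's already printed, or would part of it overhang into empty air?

Compare the two slices. At z = 7.35: the r=10.5 sphere contributes a regular 16-gon of circumradius √(10.5²−3.15²) = 10.016 (area = (16/2)·10.016²·sin(360°/16) = 307.15 mm²); (whole slice rotated 80° about Z — lengths, areas and connectivity unchanged). At z = 10.05: the r=10.5 sphere contributes a regular 16-gon of circumradius √(10.5²−0.45²) = 10.490 (area = (16/2)·10.490²·sin(360°/16) = 336.91 mm²); (whole slice rotated 80° about Z — lengths, areas and connectivity unchanged). Checking containment: at z = 10.05 the cross-section extends beyond the z = 7.35 cross-section by about 29.76 mm².

part overhangs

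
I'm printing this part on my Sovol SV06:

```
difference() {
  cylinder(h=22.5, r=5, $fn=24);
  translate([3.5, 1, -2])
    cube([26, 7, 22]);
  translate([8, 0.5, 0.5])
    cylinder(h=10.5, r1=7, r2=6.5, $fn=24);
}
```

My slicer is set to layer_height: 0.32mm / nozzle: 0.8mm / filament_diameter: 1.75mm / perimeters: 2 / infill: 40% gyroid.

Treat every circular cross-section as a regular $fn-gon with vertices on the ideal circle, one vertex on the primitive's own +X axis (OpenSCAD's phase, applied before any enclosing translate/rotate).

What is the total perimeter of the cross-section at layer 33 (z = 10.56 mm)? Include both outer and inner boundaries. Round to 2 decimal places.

At z = 10.56 mm: the r=5 cylinder contributes a regular 24-gon of circumradius 5 (perimeter = 2·24·5.000·sin(180°/24) = 31.33 mm); the cube at (3.5, 1) (footprint 26×7) is included at this height (perimeter 66.00 mm); the cone at (8, 0.5) contributes a regular 24-gon of circumradius 6.521 (interpolated between r1=7 and r2=6.5 at t=0.958) (perimeter = 2·24·6.521·sin(180°/24) = 40.86 mm); Subtracting the remaining from the first: starting from the r=5 cylinder, the 26×7 cube at (3.5, 1) partially overlaps it — only the 2.15 mm² overlap (of its 182.00 mm²) is removed, clipping the outline; the cone at (8, 0.5) partially overlaps it — only the 17.00 mm² overlap (of its 132.07 mm²) is removed, clipping the outline — boundary = 30.64 mm. Overall, the cross-section is a single solid region. Total boundary length (outer) = 30.64 mm.

30.64 mm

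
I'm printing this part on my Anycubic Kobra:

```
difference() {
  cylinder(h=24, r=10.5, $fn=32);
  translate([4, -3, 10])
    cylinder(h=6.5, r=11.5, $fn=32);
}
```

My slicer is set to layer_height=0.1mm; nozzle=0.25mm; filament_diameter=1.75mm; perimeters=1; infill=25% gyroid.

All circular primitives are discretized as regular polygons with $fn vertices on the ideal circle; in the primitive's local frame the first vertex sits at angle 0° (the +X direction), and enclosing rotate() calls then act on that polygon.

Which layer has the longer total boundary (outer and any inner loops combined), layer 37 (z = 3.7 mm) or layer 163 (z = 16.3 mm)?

Layer 37 (z = 3.7): the cylinder: section is a regular 32-gon, circumradius r=10.5 (perimeter = 2·32·10.500·sin(180°/32) = 65.87 mm); the cylinder at (4, -3) is not intersected at this z (z outside [10, 16.5]); Subtracting the remaining from the first: none of the subtracted shapes is present at this height, so the r=10.5 cylinder is unchanged — boundary = 65.87 mm. So its perimeter = 65.87 mm. Layer 163 (z = 16.3): the r=10.5 cylinder contributes a regular 32-gon of circumradius 10.5 (perimeter = 2·32·10.500·sin(180°/32) = 65.87 mm); the cylinder at (4, -3): section is a regular 32-gon, circumradius r=11.5 (perimeter = 2·32·11.500·sin(180°/32) = 72.14 mm); Taking the first minus the rest: starting from the r=10.5 cylinder, the r=11.5 cylinder at (4, -3) partially overlaps it — only the 267.55 mm² overlap (of its 412.81 mm²) is removed, clipping the outline — boundary = 59.97 mm. So its perimeter = 59.97 mm. Layer 37 is larger (65.87 vs 59.97 mm).

layer 37 (z = 3.7 mm)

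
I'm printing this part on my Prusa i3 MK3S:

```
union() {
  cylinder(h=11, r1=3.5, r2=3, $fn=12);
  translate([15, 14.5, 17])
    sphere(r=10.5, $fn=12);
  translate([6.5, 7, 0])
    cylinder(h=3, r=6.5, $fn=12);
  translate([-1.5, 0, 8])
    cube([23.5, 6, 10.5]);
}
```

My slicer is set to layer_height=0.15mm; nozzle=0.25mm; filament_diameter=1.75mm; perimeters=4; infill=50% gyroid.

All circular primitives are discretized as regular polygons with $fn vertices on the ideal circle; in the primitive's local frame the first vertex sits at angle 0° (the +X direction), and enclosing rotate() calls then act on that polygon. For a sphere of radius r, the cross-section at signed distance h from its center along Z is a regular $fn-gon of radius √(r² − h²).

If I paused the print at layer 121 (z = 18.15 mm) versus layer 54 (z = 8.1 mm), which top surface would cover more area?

Layer 121 (z = 18.15): the cone is absent (z outside [0, 11]); the sphere at (15, 14.5): section is a regular 12-gon, circumradius = √(r²−h²) = √(10.5²−1.15²) = 10.437 (area = (12/2)·10.437²·sin(360°/12) = 326.78 mm²); the cylinder at (6.5, 7) does not reach this height (z outside [0, 3]); the 23.5×6 cube at (-1.5, 0) contributes its full rectangle (area 141.00 mm²); Combining (union): the regions partially overlap — summed areas 467.78 mm² minus the doubly-counted overlap 13.21 mm² gives 454.57 mm² — area = 454.57 mm². So its area = 454.57 mm². Layer 54 (z = 8.1): the cone (r1=3.5→r2=3) has section circumradius 3.132 here — a regular 12-gon (area = (12/2)·3.132²·sin(360°/12) = 29.42 mm²); the sphere at (15, 14.5): section is a regular 12-gon, circumradius = √(r²−h²) = √(10.5²−8.9²) = 5.571 (area = (12/2)·5.571²·sin(360°/12) = 93.12 mm²); the cylinder at (6.5, 7) is absent (z outside [0, 3]); the 23.5×6 cube at (-1.5, 0) contributes its full rectangle (area 141.00 mm²); Combining (union): the regions partially overlap — summed areas 263.54 mm² minus the doubly-counted overlap 11.75 mm² gives 251.79 mm² — area = 251.79 mm². So its area = 251.79 mm². Layer 121 is larger (454.57 vs 251.79 mm²).

layer 121 (z = 18.15 mm)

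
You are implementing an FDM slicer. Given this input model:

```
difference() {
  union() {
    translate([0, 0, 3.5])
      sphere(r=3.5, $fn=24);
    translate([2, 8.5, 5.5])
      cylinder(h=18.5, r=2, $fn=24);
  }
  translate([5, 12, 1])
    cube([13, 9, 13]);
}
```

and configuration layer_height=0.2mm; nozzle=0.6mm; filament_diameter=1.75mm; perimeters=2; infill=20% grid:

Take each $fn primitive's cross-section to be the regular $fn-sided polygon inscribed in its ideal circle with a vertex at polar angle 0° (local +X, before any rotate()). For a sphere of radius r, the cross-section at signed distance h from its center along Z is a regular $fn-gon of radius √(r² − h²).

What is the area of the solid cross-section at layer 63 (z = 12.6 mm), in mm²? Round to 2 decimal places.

At z = 12.6 mm: the sphere is not intersected at this z (|z−center|=9.100 > r=3.5); the r=2 cylinder at (2, 8.5) contributes a regular 24-gon of circumradius 2 (area = (24/2)·2.000²·sin(360°/24) = 12.42 mm²); Combining (union): only the r=2 cylinder at (2, 8.5) is present, so the union is just that shape — area = 12.42 mm²; the 13×9 cube at (5, 12) contributes its full rectangle (area 117.00 mm²); Subtracting the remaining from the first: starting from the result so far (12.42 mm²), the 13×9 cube at (5, 12) misses the remaining region (no effect) — area = 12.42 mm². Overall, the cross-section is a single solid region. Net area = 12.42 mm².

12.42 mm²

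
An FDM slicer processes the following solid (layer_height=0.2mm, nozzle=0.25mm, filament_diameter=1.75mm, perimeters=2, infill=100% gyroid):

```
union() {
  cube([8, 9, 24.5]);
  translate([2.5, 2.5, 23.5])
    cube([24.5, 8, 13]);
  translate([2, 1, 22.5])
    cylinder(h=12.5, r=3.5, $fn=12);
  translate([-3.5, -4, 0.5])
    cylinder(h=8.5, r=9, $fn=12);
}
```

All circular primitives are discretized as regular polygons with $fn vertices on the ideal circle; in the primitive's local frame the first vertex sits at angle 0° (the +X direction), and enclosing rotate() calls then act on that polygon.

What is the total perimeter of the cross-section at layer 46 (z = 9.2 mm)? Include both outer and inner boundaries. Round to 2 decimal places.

34.00 mm

At z = 9.2 mm: the 8×9 cube contributes its full rectangle (perimeter 34.00 mm); the cube at (2.5, 2.5) is not intersected at this z (z outside [23.5, 36.5]); the cylinder at (2, 1) does not reach this height (z outside [22.5, 35]); the cylinder at (-3.5, -4) does not reach this height (z outside [0.5, 9]); Combining (union): only the 8×9 cube is present, so the union is just that shape — boundary = 34.00 mm. Overall, the cross-section is a single solid region. Total boundary length (outer) = 34.00 mm.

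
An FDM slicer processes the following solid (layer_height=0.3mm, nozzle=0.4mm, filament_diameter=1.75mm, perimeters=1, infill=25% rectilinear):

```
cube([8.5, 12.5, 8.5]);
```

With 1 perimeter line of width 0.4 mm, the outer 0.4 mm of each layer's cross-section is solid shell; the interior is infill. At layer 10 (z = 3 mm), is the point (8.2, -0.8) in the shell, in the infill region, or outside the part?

outside

At z = 3 mm: the cube (footprint 8.5×12.5) is included at this height. Overall, the cross-section is a single solid region. The nearest boundary edge runs (0.00, 0.00)→(8.50, 0.00); distance from the point to it = 0.80 mm. The point is not inside any of the regions above, so it lies outside the cross-section (0.80 mm from the nearest boundary).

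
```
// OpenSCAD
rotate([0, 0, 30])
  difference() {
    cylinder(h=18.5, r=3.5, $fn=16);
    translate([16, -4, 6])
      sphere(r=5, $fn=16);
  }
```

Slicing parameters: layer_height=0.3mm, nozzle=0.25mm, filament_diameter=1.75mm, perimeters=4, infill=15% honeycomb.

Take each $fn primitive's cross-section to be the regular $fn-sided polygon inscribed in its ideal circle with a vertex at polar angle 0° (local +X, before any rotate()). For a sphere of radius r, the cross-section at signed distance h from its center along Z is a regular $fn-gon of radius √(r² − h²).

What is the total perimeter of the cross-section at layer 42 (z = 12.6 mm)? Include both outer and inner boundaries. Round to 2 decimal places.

At z = 12.6 mm: the r=3.5 cylinder contributes a regular 16-gon of circumradius 3.5 (perimeter = 2·16·3.500·sin(180°/16) = 21.85 mm); the sphere at (16, -4) is absent (|z−center|=6.600 > r=5); Subtracting the remaining from the first: none of the subtracted shapes is present at this height, so the r=3.5 cylinder is unchanged — boundary = 21.85 mm; (rotated 30° about Z; rotation is an isometry so areas/perimeters/island counts are preserved). Overall, the cross-section is a single solid region. Total boundary length (outer) = 21.85 mm.

21.85 mm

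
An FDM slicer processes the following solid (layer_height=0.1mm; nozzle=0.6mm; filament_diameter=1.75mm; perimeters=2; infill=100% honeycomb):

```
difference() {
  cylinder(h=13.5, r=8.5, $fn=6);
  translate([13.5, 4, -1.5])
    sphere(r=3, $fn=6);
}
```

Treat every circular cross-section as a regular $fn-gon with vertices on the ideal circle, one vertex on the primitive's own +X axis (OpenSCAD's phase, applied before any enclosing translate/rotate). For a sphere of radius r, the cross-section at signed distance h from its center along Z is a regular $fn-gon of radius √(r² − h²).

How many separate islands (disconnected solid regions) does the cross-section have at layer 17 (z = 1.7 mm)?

1

At z = 1.7 mm: the r=8.5 cylinder contributes a regular 6-gon of circumradius 8.5; the sphere at (13.5, 4) is not intersected at this z (|z−center|=3.200 > r=3); Subtracting the remaining from the first: none of the subtracted shapes is present at this height, so the r=8.5 cylinder is unchanged — 1 connected region. Overall, the cross-section is a single solid region. Island count = 1.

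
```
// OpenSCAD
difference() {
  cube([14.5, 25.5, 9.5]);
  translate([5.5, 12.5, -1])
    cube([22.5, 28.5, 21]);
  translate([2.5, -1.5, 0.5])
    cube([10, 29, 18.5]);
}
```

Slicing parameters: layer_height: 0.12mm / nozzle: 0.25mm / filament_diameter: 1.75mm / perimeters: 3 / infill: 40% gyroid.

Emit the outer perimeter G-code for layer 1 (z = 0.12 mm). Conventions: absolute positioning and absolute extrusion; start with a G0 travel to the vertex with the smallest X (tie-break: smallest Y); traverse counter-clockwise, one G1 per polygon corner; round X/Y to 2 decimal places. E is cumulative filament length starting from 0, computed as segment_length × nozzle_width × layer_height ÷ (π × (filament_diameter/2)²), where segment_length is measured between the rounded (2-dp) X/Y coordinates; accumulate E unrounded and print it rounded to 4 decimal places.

At z = 0.12 mm: the 14.5×25.5 cube contributes its full rectangle; the cube at (5.5, 12.5) (footprint 22.5×28.5) is included at this height; the cube at (2.5, -1.5) is absent (z outside [0.5, 19]); Subtracting the remaining from the first: starting from the 14.5×25.5 cube, the 22.5×28.5 cube at (5.5, 12.5) partially overlaps it — only the 117.00 mm² overlap (of its 641.25 mm²) is removed, clipping the outline — 1 connected region. The outline is a single polygon with 6 vertices. Extrusion per mm of travel: 0.25 × 0.12 / (π × 0.875²) = 0.012473. Accumulating E over each segment gives final E = 0.9978.

G0 X0.00 Y0.00 Z0.12
G1 X14.50 Y0.00 E0.1809
G1 X14.50 Y12.50 E0.3368
G1 X5.50 Y12.50 E0.4490
G1 X5.50 Y25.50 E0.6112
G1 X0.00 Y25.50 E0.6798
G1 X0.00 Y0.00 E0.9978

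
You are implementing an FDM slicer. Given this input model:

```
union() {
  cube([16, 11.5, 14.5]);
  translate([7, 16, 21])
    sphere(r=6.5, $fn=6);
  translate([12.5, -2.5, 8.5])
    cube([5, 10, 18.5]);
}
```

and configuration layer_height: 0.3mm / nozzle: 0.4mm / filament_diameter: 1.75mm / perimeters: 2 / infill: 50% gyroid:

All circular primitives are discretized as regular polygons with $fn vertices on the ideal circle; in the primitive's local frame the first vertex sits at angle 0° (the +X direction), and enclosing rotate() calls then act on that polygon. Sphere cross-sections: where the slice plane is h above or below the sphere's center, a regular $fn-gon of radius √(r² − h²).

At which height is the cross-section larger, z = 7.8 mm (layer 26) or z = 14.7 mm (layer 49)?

layer 26 (z = 7.8 mm)

Layer 26 (z = 7.8): the cube (footprint 16×11.5) is included at this height (area 184.00 mm²); the sphere at (7, 16) is not intersected at this z (|z−center|=13.200 > r=6.5); the cube at (12.5, -2.5) does not reach this height (z outside [8.5, 27]); Taking the union: only the 16×11.5 cube is present, so the union is just that shape — area = 184.00 mm². So its area = 184.00 mm². Layer 49 (z = 14.7): the cube is not intersected at this z (z outside [0, 14.5]); the r=6.5 sphere at (7, 16) contributes a regular 6-gon of circumradius √(6.5²−6.3²) = 1.600 (area = (6/2)·1.600²·sin(360°/6) = 6.65 mm²); the cube at (12.5, -2.5) (footprint 5×10) is included at this height (area 50.00 mm²); Merging all regions: the 2 present regions are separate (no shared area or edge), so areas and boundary lengths simply add and each stays a separate island — area = 56.65 mm². So its area = 56.65 mm². Layer 26 is larger (184.00 vs 56.65 mm²).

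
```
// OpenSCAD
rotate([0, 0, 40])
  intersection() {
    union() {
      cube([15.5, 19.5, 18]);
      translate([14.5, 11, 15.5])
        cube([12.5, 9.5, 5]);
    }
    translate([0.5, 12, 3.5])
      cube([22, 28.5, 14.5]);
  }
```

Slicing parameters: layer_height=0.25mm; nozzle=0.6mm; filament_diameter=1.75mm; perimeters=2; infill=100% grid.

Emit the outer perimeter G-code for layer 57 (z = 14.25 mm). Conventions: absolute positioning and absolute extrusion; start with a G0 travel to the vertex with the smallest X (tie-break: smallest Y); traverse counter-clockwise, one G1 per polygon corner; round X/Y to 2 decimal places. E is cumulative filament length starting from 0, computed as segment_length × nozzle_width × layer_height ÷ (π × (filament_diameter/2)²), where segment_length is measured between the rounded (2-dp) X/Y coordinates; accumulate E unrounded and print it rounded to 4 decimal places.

G0 X-12.15 Y15.26 Z14.25
G1 X-7.33 Y9.51 E0.4679
G1 X4.16 Y19.16 E1.4036
G1 X-0.66 Y24.90 E1.8711
G1 X-12.15 Y15.26 E2.8064

At z = 14.25 mm: the cube is present — its section is the full 15.5×19.5 rectangle; the cube at (14.5, 11) does not reach this height (z outside [15.5, 20.5]); Combining (union): only the 15.5×19.5 cube is present, so the union is just that shape — 1 connected region; the 22×28.5 cube at (0.5, 12) contributes its full rectangle; After intersecting: the 22×28.5 cube at (0.5, 12) partially overlaps the result so far; clipping to the common part keeps 112.50 mm² — 1 connected region; (rotated 40° about Z; rotation is an isometry so areas/perimeters/island counts are preserved). The outline is a single polygon with 4 vertices. Extrusion per mm of travel: 0.6 × 0.25 / (π × 0.875²) = 0.062363. Accumulating E over each segment gives final E = 2.8064.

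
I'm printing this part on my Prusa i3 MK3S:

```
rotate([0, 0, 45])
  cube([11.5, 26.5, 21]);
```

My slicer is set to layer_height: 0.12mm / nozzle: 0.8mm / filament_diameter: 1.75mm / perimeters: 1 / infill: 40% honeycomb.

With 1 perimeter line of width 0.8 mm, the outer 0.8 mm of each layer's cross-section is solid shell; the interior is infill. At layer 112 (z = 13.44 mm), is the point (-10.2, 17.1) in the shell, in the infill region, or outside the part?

At z = 13.44 mm: the cube (footprint 11.5×26.5) is included at this height; (rotated 45° about Z; rotation is an isometry so areas/perimeters/island counts are preserved). Overall, the cross-section is a single solid region. Undo the 45° rotation: the query point maps to (4.879, 19.304) in the un-rotated model frame. The nearest boundary edge runs (0.00, 26.50)→(0.00, 0.00); distance from the point to it = 4.88 mm. The point is inside the cross-section and 4.88 mm from the nearest boundary — more than the 0.8 mm shell width (1 × 0.8), so it's in the infill interior.

infill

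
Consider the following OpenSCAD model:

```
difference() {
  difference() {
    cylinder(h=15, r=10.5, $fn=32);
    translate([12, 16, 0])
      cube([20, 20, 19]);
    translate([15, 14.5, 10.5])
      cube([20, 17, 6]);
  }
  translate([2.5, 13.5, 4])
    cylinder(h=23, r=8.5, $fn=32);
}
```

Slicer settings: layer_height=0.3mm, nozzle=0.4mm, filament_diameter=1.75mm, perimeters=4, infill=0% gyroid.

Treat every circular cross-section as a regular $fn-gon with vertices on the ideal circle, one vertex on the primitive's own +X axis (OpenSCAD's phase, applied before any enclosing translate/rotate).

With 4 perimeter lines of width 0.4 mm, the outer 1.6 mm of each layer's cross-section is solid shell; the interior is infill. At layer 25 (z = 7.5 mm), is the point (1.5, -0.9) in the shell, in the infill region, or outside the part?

At z = 7.5 mm: the cylinder: section is a regular 32-gon, circumradius r=10.5; the cube at (12, 16) (footprint 20×20) is included at this height; the cube at (15, 14.5) is not intersected at this z (z outside [10.5, 16.5]); After the difference (first − rest): starting from the r=10.5 cylinder, the 20×20 cube at (12, 16) misses the remaining region (no effect) — 1 connected region; the r=8.5 cylinder at (2.5, 13.5) gives a regular 32-gon of circumradius 8.5 (constant along its height); Taking the first minus the rest: starting from that combined region, the r=8.5 cylinder at (2.5, 13.5) partially overlaps it — only the 46.35 mm² overlap (of its 225.52 mm²) is removed, clipping the outline — 1 connected region. Overall, the cross-section is a single solid region. The nearest boundary edge runs (0.84, 5.16)→(2.50, 5.00); distance from the point to it = 5.97 mm. The point is inside the cross-section and 5.97 mm from the nearest boundary — more than the 1.6 mm shell width (4 × 0.4), so it's in the infill interior.

infill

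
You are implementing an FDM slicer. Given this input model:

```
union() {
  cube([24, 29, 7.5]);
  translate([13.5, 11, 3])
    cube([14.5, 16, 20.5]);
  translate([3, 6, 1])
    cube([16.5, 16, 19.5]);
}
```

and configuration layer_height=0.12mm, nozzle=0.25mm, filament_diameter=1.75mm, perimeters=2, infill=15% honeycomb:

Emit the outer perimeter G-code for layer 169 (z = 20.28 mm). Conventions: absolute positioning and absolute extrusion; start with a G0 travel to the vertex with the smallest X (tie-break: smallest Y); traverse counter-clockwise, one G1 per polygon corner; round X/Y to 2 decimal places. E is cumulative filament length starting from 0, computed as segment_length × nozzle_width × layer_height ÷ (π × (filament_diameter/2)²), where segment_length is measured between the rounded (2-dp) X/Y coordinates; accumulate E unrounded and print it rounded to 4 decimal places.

At z = 20.28 mm: the cube is absent (z outside [0, 7.5]); the cube at (13.5, 11) is present — its section is the full 14.5×16 rectangle; the 16.5×16 cube at (3, 6) contributes its full rectangle; Combining (union): the regions partially overlap (shared area 66.00 mm²), so overlapping operands fuse into one piece — 1 connected region. The outline is a single polygon with 8 vertices. Extrusion per mm of travel: 0.25 × 0.12 / (π × 0.875²) = 0.012473. Accumulating E over each segment gives final E = 1.1475.

G0 X3.00 Y6.00 Z20.28
G1 X19.50 Y6.00 E0.2058
G1 X19.50 Y11.00 E0.2682
G1 X28.00 Y11.00 E0.3742
G1 X28.00 Y27.00 E0.5737
G1 X13.50 Y27.00 E0.7546
G1 X13.50 Y22.00 E0.8170
G1 X3.00 Y22.00 E0.9479
G1 X3.00 Y6.00 E1.1475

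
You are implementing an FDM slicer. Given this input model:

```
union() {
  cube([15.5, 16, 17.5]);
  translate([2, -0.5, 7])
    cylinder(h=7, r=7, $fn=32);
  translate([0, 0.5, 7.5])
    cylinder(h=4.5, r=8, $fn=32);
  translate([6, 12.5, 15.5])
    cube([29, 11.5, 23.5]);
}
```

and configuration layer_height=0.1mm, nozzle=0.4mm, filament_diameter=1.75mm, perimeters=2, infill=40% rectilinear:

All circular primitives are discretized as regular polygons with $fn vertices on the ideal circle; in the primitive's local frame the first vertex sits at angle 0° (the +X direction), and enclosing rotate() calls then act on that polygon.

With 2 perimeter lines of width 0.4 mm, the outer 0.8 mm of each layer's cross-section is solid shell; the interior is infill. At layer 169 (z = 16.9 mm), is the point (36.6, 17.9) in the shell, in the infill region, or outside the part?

outside

At z = 16.9 mm: the 15.5×16 cube contributes its full rectangle; the cylinder at (2, -0.5) is not intersected at this z (z outside [7, 14]); the cylinder at (0, 0.5) does not reach this height (z outside [7.5, 12]); the cube at (6, 12.5) (footprint 29×11.5) is included at this height; Combining (union): the regions partially overlap (shared area 33.25 mm²), so overlapping operands fuse into one piece — 1 connected region. Overall, the cross-section is a single solid region. The nearest boundary edge runs (35.00, 24.00)→(35.00, 12.50); distance from the point to it = 1.60 mm. The point is not inside any of the regions above, so it lies outside the cross-section (1.60 mm from the nearest boundary).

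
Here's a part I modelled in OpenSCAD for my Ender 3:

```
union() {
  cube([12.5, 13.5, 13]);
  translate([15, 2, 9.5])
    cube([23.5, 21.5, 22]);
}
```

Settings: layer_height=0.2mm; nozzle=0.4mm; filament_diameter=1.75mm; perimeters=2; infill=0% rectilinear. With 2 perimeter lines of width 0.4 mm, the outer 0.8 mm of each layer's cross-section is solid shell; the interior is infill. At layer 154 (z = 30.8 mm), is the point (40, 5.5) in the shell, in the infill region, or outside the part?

At z = 30.8 mm: the cube is not intersected at this z (z outside [0, 13]); the 23.5×21.5 cube at (15, 2) contributes its full rectangle; Combining (union): only the 23.5×21.5 cube at (15, 2) is present, so the union is just that shape — 1 connected region. Overall, the cross-section is a single solid region. The nearest boundary edge runs (38.50, 2.00)→(38.50, 23.50); distance from the point to it = 1.50 mm. The point is not inside any of the regions above, so it lies outside the cross-section (1.50 mm from the nearest boundary).

outside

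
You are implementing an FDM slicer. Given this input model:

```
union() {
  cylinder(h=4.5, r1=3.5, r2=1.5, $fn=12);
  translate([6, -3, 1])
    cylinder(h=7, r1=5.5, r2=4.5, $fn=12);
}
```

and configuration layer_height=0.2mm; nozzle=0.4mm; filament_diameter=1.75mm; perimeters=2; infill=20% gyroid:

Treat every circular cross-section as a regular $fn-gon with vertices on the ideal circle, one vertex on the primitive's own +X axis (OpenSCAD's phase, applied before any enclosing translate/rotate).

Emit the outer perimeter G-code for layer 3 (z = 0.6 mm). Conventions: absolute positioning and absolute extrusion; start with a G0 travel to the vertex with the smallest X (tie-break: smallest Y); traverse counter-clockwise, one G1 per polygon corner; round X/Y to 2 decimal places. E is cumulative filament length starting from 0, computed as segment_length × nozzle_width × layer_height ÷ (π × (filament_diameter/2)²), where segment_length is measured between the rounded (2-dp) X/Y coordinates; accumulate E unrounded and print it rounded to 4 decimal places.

G0 X-3.23 Y0.00 Z0.60
G1 X-2.80 Y-1.62 E0.0557
G1 X-1.62 Y-2.80 E0.1113
G1 X0.00 Y-3.23 E0.1670
G1 X1.62 Y-2.80 E0.2227
G1 X2.80 Y-1.62 E0.2782
G1 X3.23 Y0.00 E0.3340
G1 X2.80 Y1.62 E0.3897
G1 X1.62 Y2.80 E0.4452
G1 X0.00 Y3.23 E0.5010
G1 X-1.62 Y2.80 E0.5567
G1 X-2.80 Y1.62 E0.6122
G1 X-3.23 Y0.00 E0.6680

At z = 0.6 mm: the cone contributes a regular 12-gon of circumradius 3.233 (interpolated between r1=3.5 and r2=1.5 at t=0.133); the cone at (6, -3) is absent (z outside [1, 8]); Combining (union): only the cone is present, so the union is just that shape — 1 connected region. The outline is a single polygon with 12 vertices. Extrusion per mm of travel: 0.4 × 0.2 / (π × 0.875²) = 0.033260. Accumulating E over each segment gives final E = 0.6680.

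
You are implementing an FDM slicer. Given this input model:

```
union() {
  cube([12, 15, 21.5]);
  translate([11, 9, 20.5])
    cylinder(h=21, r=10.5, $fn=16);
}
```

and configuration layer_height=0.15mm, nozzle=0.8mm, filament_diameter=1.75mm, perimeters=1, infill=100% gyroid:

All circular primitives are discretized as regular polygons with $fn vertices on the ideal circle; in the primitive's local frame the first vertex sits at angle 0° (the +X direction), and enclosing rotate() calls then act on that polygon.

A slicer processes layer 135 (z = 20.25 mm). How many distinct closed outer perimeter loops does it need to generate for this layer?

At z = 20.25 mm: the cube is present — its section is the full 12×15 rectangle; the cylinder at (11, 9) is absent (z outside [20.5, 41.5]); Combining (union): only the 12×15 cube is present, so the union is just that shape — 1 connected region. The result has 1 disconnected region.

1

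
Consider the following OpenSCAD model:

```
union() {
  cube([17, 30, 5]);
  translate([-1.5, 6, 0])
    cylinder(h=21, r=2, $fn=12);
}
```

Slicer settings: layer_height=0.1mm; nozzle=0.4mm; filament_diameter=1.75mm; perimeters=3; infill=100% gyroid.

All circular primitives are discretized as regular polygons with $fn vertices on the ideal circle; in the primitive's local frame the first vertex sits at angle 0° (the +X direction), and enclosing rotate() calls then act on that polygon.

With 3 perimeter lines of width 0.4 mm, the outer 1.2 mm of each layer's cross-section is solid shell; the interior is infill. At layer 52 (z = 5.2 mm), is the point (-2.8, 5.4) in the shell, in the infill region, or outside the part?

At z = 5.2 mm: the cube is not intersected at this z (z outside [0, 5]); the r=2 cylinder at (-1.5, 6) gives a regular 12-gon of circumradius 2 (constant along its height); Merging all regions: only the r=2 cylinder at (-1.5, 6) is present, so the union is just that shape — 1 connected region. Overall, the cross-section is a single solid region. The nearest boundary edge runs (-3.50, 6.00)→(-3.23, 5.00); distance from the point to it = 0.52 mm. The point is inside the cross-section, 0.52 mm from the nearest boundary — within the 1.2 mm shell band (3 × 0.4).

shell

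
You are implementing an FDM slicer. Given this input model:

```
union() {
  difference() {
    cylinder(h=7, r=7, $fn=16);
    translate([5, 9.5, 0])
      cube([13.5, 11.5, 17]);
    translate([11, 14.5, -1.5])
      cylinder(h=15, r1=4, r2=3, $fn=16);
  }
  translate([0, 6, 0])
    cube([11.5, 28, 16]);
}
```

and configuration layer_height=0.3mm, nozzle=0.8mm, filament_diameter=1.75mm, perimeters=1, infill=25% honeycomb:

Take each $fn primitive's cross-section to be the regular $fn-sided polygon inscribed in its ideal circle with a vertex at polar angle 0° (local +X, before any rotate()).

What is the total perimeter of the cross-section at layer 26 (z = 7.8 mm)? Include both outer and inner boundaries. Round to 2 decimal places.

At z = 7.8 mm: the cylinder is not intersected at this z (z outside [0, 7]); the cube at (5, 9.5) (footprint 13.5×11.5) is included at this height (perimeter 50.00 mm); the cone at (11, 14.5) (r1=4→r2=3) has section circumradius 3.380 here — a regular 16-gon (perimeter = 2·16·3.380·sin(180°/16) = 21.10 mm); Taking the first minus the rest: the first operand is absent here, so nothing remains; the 11.5×28 cube at (0, 6) contributes its full rectangle (perimeter 79.00 mm); Merging all regions: only the 11.5×28 cube at (0, 6) is present, so the union is just that shape — boundary = 79.00 mm. Overall, the cross-section is a single solid region. Total boundary length (outer) = 79.00 mm.

79.00 mm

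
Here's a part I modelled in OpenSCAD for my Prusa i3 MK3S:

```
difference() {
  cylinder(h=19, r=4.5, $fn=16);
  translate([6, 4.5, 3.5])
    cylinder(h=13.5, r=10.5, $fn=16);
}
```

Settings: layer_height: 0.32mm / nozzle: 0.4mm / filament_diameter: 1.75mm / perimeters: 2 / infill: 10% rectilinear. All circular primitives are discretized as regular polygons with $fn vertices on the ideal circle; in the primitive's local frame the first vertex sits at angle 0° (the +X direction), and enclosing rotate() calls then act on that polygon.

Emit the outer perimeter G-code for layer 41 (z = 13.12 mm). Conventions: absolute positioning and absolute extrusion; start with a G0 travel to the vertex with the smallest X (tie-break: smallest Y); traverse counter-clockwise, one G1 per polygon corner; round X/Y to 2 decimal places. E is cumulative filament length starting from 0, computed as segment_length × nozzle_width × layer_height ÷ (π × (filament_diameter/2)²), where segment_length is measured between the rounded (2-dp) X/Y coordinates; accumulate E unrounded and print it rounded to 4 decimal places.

At z = 13.12 mm: the cylinder: section is a regular 16-gon, circumradius r=4.5; the r=10.5 cylinder at (6, 4.5) gives a regular 16-gon of circumradius 10.5 (constant along its height); Taking the first minus the rest: starting from the r=4.5 cylinder, the r=10.5 cylinder at (6, 4.5) partially overlaps it — only the 52.94 mm² overlap (of its 337.53 mm²) is removed, clipping the outline — 1 connected region. The outline is a single polygon with 10 vertices. Extrusion per mm of travel: 0.4 × 0.32 / (π × 0.875²) = 0.053216. Accumulating E over each segment gives final E = 0.9569.

G0 X-4.50 Y0.00 Z13.12
G1 X-4.16 Y-1.72 E0.0933
G1 X-3.18 Y-3.18 E0.1869
G1 X-1.72 Y-4.16 E0.2805
G1 X0.00 Y-4.50 E0.3738
G1 X0.72 Y-4.36 E0.4128
G1 X-1.42 Y-2.92 E0.5501
G1 X-3.70 Y0.48 E0.7679
G1 X-4.00 Y1.96 E0.8483
G1 X-4.16 Y1.72 E0.8636
G1 X-4.50 Y0.00 E0.9569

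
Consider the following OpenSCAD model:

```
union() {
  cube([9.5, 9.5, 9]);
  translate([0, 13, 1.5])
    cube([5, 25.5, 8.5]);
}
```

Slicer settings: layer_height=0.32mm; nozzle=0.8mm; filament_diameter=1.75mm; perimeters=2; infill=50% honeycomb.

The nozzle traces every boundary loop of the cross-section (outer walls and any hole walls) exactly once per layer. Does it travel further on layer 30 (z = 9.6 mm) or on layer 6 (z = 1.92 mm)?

layer 6 (z = 1.92 mm)

Layer 30 (z = 9.6): the cube is absent (z outside [0, 9]); the 5×25.5 cube at (0, 13) contributes its full rectangle (perimeter 61.00 mm); Taking the union: only the 5×25.5 cube at (0, 13) is present, so the union is just that shape — boundary = 61.00 mm. So its perimeter = 61.00 mm. Layer 6 (z = 1.92): the cube (footprint 9.5×9.5) is included at this height (perimeter 38.00 mm); the 5×25.5 cube at (0, 13) contributes its full rectangle (perimeter 61.00 mm); Taking the union: the 2 present regions are separate (no shared area or edge), so areas and boundary lengths simply add and each stays a separate island — boundary = 99.00 mm. So its perimeter = 99.00 mm. Layer 6 is larger (99.00 vs 61.00 mm).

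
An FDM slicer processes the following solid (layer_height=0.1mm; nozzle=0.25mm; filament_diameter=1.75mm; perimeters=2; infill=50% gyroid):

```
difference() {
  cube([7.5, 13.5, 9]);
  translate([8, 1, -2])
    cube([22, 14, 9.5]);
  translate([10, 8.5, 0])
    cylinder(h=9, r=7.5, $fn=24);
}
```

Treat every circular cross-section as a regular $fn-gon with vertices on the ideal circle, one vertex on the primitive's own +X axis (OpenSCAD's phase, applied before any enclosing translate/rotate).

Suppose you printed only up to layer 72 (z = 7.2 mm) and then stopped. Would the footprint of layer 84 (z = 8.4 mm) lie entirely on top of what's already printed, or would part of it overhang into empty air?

Compare the two slices. At z = 7.2: the 7.5×13.5 cube contributes its full rectangle (area 101.25 mm²); the cube at (8, 1) (footprint 22×14) is included at this height (area 308.00 mm²); the r=7.5 cylinder at (10, 8.5) contributes a regular 24-gon of circumradius 7.5 (area = (24/2)·7.500²·sin(360°/24) = 174.70 mm²); Subtracting the remaining from the first: starting from the 7.5×13.5 cube (101.25 mm²), the 22×14 cube at (8, 1) misses the remaining region (no effect); the r=7.5 cylinder at (10, 8.5) partially overlaps it — only the 47.14 mm² overlap (of its 174.70 mm²) is removed, clipping the outline — area = 54.11 mm². At z = 8.4: the cube (footprint 7.5×13.5) is included at this height (area 101.25 mm²); the cube at (8, 1) does not reach this height (z outside [-2, 7.5]); the r=7.5 cylinder at (10, 8.5) contributes a regular 24-gon of circumradius 7.5 (area = (24/2)·7.500²·sin(360°/24) = 174.70 mm²); Subtracting the remaining from the first: starting from the 7.5×13.5 cube (101.25 mm²), the r=7.5 cylinder at (10, 8.5) partially overlaps it — only the 47.14 mm² overlap (of its 174.70 mm²) is removed, clipping the outline — area = 54.11 mm². Checking containment: the cross-section at z = 8.4 is a subset of the cross-section at z = 7.2.

entirely on top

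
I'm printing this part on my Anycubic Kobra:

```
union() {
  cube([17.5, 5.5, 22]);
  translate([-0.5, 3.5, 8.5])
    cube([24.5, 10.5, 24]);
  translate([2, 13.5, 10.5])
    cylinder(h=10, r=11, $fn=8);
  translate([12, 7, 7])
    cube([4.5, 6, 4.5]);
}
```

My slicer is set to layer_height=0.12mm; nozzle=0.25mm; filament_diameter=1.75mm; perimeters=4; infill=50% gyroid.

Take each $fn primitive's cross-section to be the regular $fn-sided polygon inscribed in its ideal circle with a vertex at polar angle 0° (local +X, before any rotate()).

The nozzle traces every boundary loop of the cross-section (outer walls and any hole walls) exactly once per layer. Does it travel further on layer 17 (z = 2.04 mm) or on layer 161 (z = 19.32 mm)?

Layer 17 (z = 2.04): the cube (footprint 17.5×5.5) is included at this height (perimeter 46.00 mm); the cube at (-0.5, 3.5) is not intersected at this z (z outside [8.5, 32.5]); the cylinder at (2, 13.5) does not reach this height (z outside [10.5, 20.5]); the cube at (12, 7) is absent (z outside [7, 11.5]); Taking the union: only the 17.5×5.5 cube is present, so the union is just that shape — boundary = 46.00 mm. So its perimeter = 46.00 mm. Layer 161 (z = 19.32): the cube is present — its section is the full 17.5×5.5 rectangle (perimeter 46.00 mm); the cube at (-0.5, 3.5) is present — its section is the full 24.5×10.5 rectangle (perimeter 70.00 mm); the r=11 cylinder at (2, 13.5) contributes a regular 8-gon of circumradius 11 (perimeter = 2·8·11.000·sin(180°/8) = 67.35 mm); the cube at (12, 7) is absent (z outside [7, 11.5]); Combining (union): the regions partially overlap (shared area 153.43 mm²), so the edge portions inside another operand are dropped and the merged outline is re-measured after clipping — boundary = 100.37 mm. So its perimeter = 100.37 mm. Layer 161 is larger (100.37 vs 46.00 mm).

layer 161 (z = 19.32 mm)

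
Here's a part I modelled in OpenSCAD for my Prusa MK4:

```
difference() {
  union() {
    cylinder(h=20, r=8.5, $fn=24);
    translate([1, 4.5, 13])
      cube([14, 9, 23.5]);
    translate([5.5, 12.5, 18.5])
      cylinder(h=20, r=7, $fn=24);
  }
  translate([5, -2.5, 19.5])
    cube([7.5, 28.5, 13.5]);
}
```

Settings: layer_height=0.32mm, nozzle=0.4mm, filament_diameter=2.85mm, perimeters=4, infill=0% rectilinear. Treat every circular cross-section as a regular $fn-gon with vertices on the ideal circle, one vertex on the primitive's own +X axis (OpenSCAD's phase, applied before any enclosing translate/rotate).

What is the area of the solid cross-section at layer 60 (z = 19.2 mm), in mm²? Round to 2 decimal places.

407.34 mm²

At z = 19.2 mm: the r=8.5 cylinder contributes a regular 24-gon of circumradius 8.5 (area = (24/2)·8.500²·sin(360°/24) = 224.40 mm²); the cube at (1, 4.5) (footprint 14×9) is included at this height (area 126.00 mm²); the r=7 cylinder at (5.5, 12.5) contributes a regular 24-gon of circumradius 7 (area = (24/2)·7.000²·sin(360°/24) = 152.19 mm²); Combining (union): the regions partially overlap — summed areas 502.58 mm² minus the doubly-counted overlap 95.24 mm² gives 407.34 mm² — area = 407.34 mm²; the cube at (5, -2.5) is absent (z outside [19.5, 33]); Subtracting the remaining from the first: none of the subtracted shapes is present at this height, so the result so far is unchanged — area = 407.34 mm². Overall, the cross-section is a single solid region. Net area = 407.34 mm².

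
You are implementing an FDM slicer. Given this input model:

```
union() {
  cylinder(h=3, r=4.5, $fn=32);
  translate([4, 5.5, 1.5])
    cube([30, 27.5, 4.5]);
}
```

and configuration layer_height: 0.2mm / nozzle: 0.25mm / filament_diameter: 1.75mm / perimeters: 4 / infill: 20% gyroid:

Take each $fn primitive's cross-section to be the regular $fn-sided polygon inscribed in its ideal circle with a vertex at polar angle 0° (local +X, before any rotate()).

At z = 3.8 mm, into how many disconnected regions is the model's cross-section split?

1

At z = 3.8 mm: the cylinder does not reach this height (z outside [0, 3]); the cube at (4, 5.5) is present — its section is the full 30×27.5 rectangle; Merging all regions: only the 30×27.5 cube at (4, 5.5) is present, so the union is just that shape — 1 connected region. The result has 1 disconnected region.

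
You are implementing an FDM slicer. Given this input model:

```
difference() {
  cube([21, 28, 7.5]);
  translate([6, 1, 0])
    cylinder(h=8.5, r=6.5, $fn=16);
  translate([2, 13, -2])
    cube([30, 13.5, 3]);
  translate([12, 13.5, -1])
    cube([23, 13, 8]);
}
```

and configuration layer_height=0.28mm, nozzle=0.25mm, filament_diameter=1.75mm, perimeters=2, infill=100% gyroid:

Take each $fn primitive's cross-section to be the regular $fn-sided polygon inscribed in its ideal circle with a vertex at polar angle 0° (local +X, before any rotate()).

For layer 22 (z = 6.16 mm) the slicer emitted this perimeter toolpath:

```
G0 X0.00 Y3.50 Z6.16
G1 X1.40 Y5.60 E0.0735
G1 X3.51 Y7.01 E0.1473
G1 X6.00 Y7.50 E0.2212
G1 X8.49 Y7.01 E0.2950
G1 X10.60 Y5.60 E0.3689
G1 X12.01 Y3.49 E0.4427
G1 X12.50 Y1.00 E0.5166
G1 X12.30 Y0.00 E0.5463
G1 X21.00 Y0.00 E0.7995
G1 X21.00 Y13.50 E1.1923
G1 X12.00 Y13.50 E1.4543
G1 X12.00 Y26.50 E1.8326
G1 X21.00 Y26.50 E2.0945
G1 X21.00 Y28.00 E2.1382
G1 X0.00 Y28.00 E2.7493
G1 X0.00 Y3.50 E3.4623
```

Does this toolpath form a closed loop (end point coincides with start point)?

Start point (G0): (0.00, 3.50). End point (last G1): the path returns to the start — closed.

yes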